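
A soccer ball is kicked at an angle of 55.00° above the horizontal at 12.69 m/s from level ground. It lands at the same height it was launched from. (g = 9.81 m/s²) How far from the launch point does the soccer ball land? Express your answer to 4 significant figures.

For level ground, R = v₀² sin(2θ) / g.
sin(2 × 55.00°) = sin 110.00° = 0.9397.
R = (12.69)² × 0.9397 / 9.81 = 15.43 m.

15.43 m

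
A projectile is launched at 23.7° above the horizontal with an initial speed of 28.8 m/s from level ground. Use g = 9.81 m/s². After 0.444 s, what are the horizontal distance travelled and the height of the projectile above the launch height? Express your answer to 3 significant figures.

x = 11.7 m, y = 4.17 m

v_x = 28.8 cos 23.7° = 26.37 m/s; v_y0 = 28.8 sin 23.7° = 11.58 m/s.
x = v_x t = 26.37 × 0.444 = 11.7 m.
y = v_y0 t − ½ g t² = 11.58×0.444 − 4.905×0.444² = 4.17 m.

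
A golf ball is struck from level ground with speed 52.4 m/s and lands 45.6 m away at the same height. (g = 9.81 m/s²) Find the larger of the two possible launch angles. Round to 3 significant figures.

85.3°

Level-ground range: R = v₀² sin(2θ)/g ⇒ sin 2θ = R g / v₀² = 45.6×9.81/52.4² = 0.1629.
2θ = arcsin(0.1629) = 9.375° or 180° − 9.375° = 170.625°.
So θ = 4.69° or θ = 85.3°.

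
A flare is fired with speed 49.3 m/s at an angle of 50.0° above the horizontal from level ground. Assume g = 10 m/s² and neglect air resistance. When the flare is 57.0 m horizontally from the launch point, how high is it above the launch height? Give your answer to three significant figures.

v_x = 49.3 cos 50.0° = 31.69 m/s, v_y0 = 49.3 sin 50.0° = 37.77 m/s.
Time to reach x = 57.0 m: t = x / v_x = 57.0 / 31.69 = 1.799 s.
y = v_y0 t − ½ g t² = 37.77×1.799 − 5.000×1.799² = 51.8 m.

51.8 m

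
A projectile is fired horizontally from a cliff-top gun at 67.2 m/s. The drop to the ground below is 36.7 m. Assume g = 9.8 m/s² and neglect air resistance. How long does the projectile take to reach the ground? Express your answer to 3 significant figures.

2.74 s

The horizontal speed doesn't affect the fall. With v_y0 = 0, h = ½ g t².
t = √(2 × 36.7 / 9.8) = √7.490 = 2.74 s.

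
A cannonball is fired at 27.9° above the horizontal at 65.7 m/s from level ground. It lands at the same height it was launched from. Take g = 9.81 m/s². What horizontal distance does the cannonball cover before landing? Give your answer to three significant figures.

Components: v_x = 65.7 cos 27.9° = 58.06 m/s, v_y = 65.7 sin 27.9° = 30.74 m/s.
Time of flight (same landing height): t = 2 v_y / g = 2 × 30.74 / 9.81 = 6.267 s.
Range: R = v_x · t = 58.06 × 6.267 = 364 m.

364 m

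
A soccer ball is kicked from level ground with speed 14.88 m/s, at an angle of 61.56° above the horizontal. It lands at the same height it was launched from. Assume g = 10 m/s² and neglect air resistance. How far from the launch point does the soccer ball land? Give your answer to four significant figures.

18.54 m

For level ground, R = v₀² sin(2θ) / g.
sin(2 × 61.56°) = sin 123.12° = 0.8375.
R = (14.88)² × 0.8375 / 10 = 18.54 m.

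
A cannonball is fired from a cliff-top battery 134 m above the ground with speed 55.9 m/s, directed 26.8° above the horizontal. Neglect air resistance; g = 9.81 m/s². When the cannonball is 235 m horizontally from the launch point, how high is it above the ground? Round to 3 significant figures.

v_x = 55.9 cos 26.8° = 49.90 m/s, v_y0 = 55.9 sin 26.8° = 25.20 m/s.
Time to reach x = 235 m: t = x / v_x = 235 / 49.90 = 4.709 s.
y = 134 + v_y0 t − ½ g t² = 134 + 25.20×4.709 − 4.905×4.709² = 144 m.

144 m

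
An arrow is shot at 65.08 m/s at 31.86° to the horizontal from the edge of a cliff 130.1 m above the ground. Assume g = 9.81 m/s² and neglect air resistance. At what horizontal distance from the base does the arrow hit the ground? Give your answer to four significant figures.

537.8 m

Components: v_x = 65.08 cos 31.86° = 55.275 m/s, v_y = 65.08 sin 31.86° = 34.352 m/s.
Vertical: 0 = 130.1 + 34.352 t − ½(9.81) t² ⇒ 4.905 t² − 34.352 t − 130.1 = 0.
t = [34.352 + √(1180.1 + 2552.6)] / 9.810 = 9.7296 s.
Horizontal: R = v_x · t = 55.275 × 9.7296 = 537.8 m.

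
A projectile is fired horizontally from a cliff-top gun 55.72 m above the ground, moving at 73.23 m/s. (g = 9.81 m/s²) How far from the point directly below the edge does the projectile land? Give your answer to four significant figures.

Initial vertical velocity is zero, so the fall time comes from h = ½ g t²: t = √(2 × 55.72 / 9.81) = 3.3704 s.
Horizontal motion is uniform at 73.23 m/s, so x = 73.23 × 3.3704 = 246.8 m.

246.8 m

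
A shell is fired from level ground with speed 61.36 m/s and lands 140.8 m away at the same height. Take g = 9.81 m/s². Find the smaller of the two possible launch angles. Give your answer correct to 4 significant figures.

10.76°

Level-ground range: R = v₀² sin(2θ)/g ⇒ sin 2θ = R g / v₀² = 140.8×9.81/61.36² = 0.3669.
2θ = arcsin(0.3669) = 21.525° or 180° − 21.525° = 158.475°.
So θ = 10.76° or θ = 79.24°.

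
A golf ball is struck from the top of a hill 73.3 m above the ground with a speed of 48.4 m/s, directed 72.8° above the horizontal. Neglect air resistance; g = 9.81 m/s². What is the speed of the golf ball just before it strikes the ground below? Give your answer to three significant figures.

v_x = 48.4 cos 72.8° = 14.31 m/s is unchanged throughout.
For the vertical component, v_y² = v_y0² + 2 g h = (46.24)² + 2×9.81×73.3 = 3576, so |v_y| = 59.80 m/s.
Impact speed = √(v_x² + v_y²) = √(204.8 + 3576) = 61.5 m/s.

61.5 m/s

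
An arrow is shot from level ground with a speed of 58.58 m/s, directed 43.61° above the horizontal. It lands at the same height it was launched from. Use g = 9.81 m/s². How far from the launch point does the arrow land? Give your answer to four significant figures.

For level ground, R = v₀² sin(2θ) / g.
sin(2 × 43.61°) = sin 87.220° = 0.9988.
R = (58.58)² × 0.9988 / 9.81 = 349.4 m.

349.4 m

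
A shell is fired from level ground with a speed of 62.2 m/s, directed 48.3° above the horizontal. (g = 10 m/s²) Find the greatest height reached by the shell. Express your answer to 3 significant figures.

Vertical component of launch velocity: v_y = 62.2 sin 48.3° = 46.44 m/s.
At the highest point the vertical velocity is zero, so v_y² = 2 g h_max.
h_max = (46.44)² / (2 × 10) = 2157 / 20.00 = 108 m.

108 m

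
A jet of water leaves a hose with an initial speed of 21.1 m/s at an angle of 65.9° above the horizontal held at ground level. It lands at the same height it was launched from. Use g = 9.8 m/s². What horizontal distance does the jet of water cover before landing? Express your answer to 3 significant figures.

Components: v_x = 21.1 cos 65.9° = 8.616 m/s, v_y = 21.1 sin 65.9° = 19.26 m/s.
Time of flight (same landing height): t = 2 v_y / g = 2 × 19.26 / 9.8 = 3.931 s.
Range: R = v_x · t = 8.616 × 3.931 = 33.9 m.

33.9 m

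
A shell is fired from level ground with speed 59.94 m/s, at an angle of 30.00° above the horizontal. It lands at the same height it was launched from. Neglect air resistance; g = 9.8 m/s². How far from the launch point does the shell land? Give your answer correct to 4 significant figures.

For level ground, R = v₀² sin(2θ) / g.
sin(2 × 30.00°) = sin 60.000° = 0.8660.
R = (59.94)² × 0.8660 / 9.8 = 317.5 m.

317.5 m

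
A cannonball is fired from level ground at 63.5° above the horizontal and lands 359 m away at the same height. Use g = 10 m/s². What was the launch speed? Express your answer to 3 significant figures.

67.0 m/s

On level ground, R = v₀² sin(2θ) / g, so v₀ = √(R g / sin 2θ).
sin(2 × 63.5°) = 0.7986.
v₀ = √(359 × 10 / 0.7986) = √4495 = 67.0 m/s.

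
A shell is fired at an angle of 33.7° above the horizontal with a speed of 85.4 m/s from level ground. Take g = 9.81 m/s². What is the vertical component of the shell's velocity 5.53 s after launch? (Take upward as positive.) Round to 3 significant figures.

-6.87 m/s

Initial vertical component: v_y0 = 85.4 sin 33.7° = 47.38 m/s.
v_y(t) = v_y0 − g t = 47.38 − 9.81 × 5.53 = -6.87 m/s.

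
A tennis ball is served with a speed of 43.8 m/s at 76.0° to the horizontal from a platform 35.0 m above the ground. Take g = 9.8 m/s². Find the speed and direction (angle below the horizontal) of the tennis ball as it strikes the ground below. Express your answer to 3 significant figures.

v_x = 43.8 cos 76.0° = 10.60 m/s (constant).
|v_y| at impact = √((42.50)² + 2×9.8×35.0) = 49.92 m/s.
Speed = √(10.60² + 49.92²) = 51.0 m/s; angle = arctan(49.92/10.60) = 78.0° below horizontal.

51.0 m/s at 78.0° below the horizontal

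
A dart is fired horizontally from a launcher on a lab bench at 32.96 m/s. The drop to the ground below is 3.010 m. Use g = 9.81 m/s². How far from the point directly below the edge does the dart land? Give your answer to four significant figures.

Initial vertical velocity is zero, so the fall time comes from h = ½ g t²: t = √(2 × 3.010 / 9.81) = 0.78336 s.
Horizontal motion is uniform at 32.96 m/s, so x = 32.96 × 0.78336 = 25.82 m.

25.82 m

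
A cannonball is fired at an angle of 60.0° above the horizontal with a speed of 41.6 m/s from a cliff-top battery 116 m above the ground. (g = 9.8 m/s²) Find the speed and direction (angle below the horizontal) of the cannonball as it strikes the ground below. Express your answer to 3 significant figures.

v_x = 41.6 cos 60.0° = 20.80 m/s (constant).
|v_y| at impact = √((36.03)² + 2×9.8×116) = 59.76 m/s.
Speed = √(20.80² + 59.76²) = 63.3 m/s; angle = arctan(59.76/20.80) = 70.8° below horizontal.

63.3 m/s at 70.8° below the horizontal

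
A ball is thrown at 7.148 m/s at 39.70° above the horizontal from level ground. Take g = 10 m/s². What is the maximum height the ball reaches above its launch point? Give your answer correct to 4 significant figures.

1.042 m

Vertical component of launch velocity: v_y = 7.148 sin 39.70° = 4.5659 m/s.
At the highest point the vertical velocity is zero, so v_y² = 2 g h_max.
h_max = (4.5659)² / (2 × 10) = 20.847 / 20.00 = 1.042 m.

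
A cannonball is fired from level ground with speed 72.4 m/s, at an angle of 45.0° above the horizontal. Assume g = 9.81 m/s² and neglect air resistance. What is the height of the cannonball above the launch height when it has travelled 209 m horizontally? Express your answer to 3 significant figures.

v_x = 72.4 cos 45.0° = 51.19 m/s, v_y0 = 72.4 sin 45.0° = 51.19 m/s.
Time to reach x = 209 m: t = x / v_x = 209 / 51.19 = 4.083 s.
y = v_y0 t − ½ g t² = 51.19×4.083 − 4.905×4.083² = 127 m.

127 m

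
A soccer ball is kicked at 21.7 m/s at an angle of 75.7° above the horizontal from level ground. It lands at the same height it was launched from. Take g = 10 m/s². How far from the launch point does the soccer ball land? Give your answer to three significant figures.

22.5 m

For level ground, R = v₀² sin(2θ) / g.
sin(2 × 75.7°) = sin 151.4° = 0.4787.
R = (21.7)² × 0.4787 / 10 = 22.5 m.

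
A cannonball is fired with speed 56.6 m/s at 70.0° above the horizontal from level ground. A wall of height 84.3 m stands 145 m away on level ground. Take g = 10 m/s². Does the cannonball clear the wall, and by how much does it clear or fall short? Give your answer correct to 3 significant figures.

v_x = 56.6 cos 70.0° = 19.36 m/s; v_y0 = 56.6 sin 70.0° = 53.19 m/s.
Time to reach the wall: t = 145 / 19.36 = 7.490 s.
Height at that point: y = 53.19×7.490 − 5.000×7.490² = 117.9 m.
That is 117.9 − 84.3 = 33.6 m above the top of the wall, so the cannonball clears it.

Yes — it clears the wall by 33.6 m.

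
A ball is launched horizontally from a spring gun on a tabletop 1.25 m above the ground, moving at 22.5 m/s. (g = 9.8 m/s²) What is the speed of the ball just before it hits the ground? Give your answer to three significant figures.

Fall time: t = √(2 × 1.25 / 9.8) = 0.5051 s.
At impact: v_x = 22.5 m/s (unchanged), v_y = g t = 9.8 × 0.5051 = 4.950 m/s.
Speed = √(v_x² + v_y²) = √(506.2 + 24.50) = 23.0 m/s.

23.0 m/s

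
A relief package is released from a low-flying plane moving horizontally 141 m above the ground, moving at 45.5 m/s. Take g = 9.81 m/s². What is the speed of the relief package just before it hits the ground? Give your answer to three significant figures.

69.5 m/s

Fall time: t = √(2 × 141 / 9.81) = 5.362 s.
At impact: v_x = 45.5 m/s (unchanged), v_y = g t = 9.81 × 5.362 = 52.60 m/s.
Speed = √(v_x² + v_y²) = √(2070 + 2767) = 69.5 m/s.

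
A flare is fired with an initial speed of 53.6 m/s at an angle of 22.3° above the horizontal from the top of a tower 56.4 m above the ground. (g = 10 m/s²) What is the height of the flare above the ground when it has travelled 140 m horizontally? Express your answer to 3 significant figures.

v_x = 53.6 cos 22.3° = 49.59 m/s, v_y0 = 53.6 sin 22.3° = 20.34 m/s.
Time to reach x = 140 m: t = x / v_x = 140 / 49.59 = 2.823 s.
y = 56.4 + v_y0 t − ½ g t² = 56.4 + 20.34×2.823 − 5.000×2.823² = 74.0 m.

74.0 m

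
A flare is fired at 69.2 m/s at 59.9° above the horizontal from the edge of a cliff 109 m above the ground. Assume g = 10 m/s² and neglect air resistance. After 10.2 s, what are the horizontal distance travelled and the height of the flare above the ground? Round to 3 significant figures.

x = 354 m, y = 199 m

v_x = 69.2 cos 59.9° = 34.70 m/s; v_y0 = 69.2 sin 59.9° = 59.87 m/s.
x = v_x t = 34.70 × 10.2 = 354 m.
y = 109 + v_y0 t − ½ g t² = 199 m.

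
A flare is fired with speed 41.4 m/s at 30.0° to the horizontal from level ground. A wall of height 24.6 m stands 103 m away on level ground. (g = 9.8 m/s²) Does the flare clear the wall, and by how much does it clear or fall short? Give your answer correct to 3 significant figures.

No — it falls 5.57 m short of clearing the wall.

v_x = 41.4 cos 30.0° = 35.85 m/s; v_y0 = 41.4 sin 30.0° = 20.70 m/s.
Time to reach the wall: t = 103 / 35.85 = 2.873 s.
Height at that point: y = 20.70×2.873 − 4.900×2.873² = 19.03 m.
That is 24.6 − 19.03 = 5.57 m below the top of the wall, so the flare does not clear it.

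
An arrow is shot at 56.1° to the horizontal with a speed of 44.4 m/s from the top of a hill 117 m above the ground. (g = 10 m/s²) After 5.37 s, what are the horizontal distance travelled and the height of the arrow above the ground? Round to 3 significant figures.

x = 133 m, y = 171 m

v_x = 44.4 cos 56.1° = 24.76 m/s; v_y0 = 44.4 sin 56.1° = 36.85 m/s.
x = v_x t = 24.76 × 5.37 = 133 m.
y = 117 + v_y0 t − ½ g t² = 171 m.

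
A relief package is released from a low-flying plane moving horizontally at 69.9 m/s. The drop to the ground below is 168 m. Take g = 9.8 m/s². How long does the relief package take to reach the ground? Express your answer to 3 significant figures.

5.86 s

The horizontal speed doesn't affect the fall. With v_y0 = 0, h = ½ g t².
t = √(2 × 168 / 9.8) = √34.29 = 5.86 s.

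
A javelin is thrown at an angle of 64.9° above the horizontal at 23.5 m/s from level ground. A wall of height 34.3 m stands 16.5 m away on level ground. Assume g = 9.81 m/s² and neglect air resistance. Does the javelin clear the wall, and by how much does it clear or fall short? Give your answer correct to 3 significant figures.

v_x = 23.5 cos 64.9° = 9.969 m/s; v_y0 = 23.5 sin 64.9° = 21.28 m/s.
Time to reach the wall: t = 16.5 / 9.969 = 1.655 s.
Height at that point: y = 21.28×1.655 − 4.905×1.655² = 21.78 m.
That is 34.3 − 21.78 = 12.5 m below the top of the wall, so the javelin does not clear it.

No — it falls 12.5 m short of clearing the wall.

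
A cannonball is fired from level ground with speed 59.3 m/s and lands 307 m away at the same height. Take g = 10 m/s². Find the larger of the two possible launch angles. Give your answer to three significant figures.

Level-ground range: R = v₀² sin(2θ)/g ⇒ sin 2θ = R g / v₀² = 307×10/59.3² = 0.8730.
2θ = arcsin(0.8730) = 60.81° or 180° − 60.81° = 119.19°.
So θ = 30.4° or θ = 59.6°.

59.6°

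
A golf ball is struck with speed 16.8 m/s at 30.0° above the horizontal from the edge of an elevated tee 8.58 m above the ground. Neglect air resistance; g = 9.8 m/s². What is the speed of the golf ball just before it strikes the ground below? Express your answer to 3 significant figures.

v_x = 16.8 cos 30.0° = 14.55 m/s is unchanged throughout.
For the vertical component, v_y² = v_y0² + 2 g h = (8.400)² + 2×9.8×8.58 = 238.7, so |v_y| = 15.45 m/s.
Impact speed = √(v_x² + v_y²) = √(211.7 + 238.7) = 21.2 m/s.

21.2 m/s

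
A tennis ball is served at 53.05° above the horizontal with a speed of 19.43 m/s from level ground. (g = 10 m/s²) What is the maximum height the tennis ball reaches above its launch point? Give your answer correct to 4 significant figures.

Vertical component of launch velocity: v_y = 19.43 sin 53.05° = 15.528 m/s.
At the highest point the vertical velocity is zero, so v_y² = 2 g h_max.
h_max = (15.528)² / (2 × 10) = 241.12 / 20.00 = 12.06 m.

12.06 m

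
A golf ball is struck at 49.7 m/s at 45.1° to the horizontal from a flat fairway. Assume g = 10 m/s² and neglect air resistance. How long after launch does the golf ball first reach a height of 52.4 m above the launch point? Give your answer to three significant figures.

v_y0 = 49.7 sin 45.1° = 35.20 m/s.
Set y = v_y0 t − ½ g t² = 52.4: 5.000 t² − 35.20 t + 52.4 = 0.
t = [35.20 ± √(1239 − 1048)] / 10 = (35.20 ± 13.82) / 10, giving t = 2.14 s or t = 4.90 s.
The golf ball is on the way up at the first time, so t = 2.14 s.

2.14 s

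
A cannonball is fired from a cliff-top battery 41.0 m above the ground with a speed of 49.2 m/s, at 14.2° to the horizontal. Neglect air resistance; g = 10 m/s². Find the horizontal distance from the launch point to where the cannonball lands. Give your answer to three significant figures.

Components: v_x = 49.2 cos 14.2° = 47.70 m/s, v_y = 49.2 sin 14.2° = 12.07 m/s.
Vertical: 0 = 41.0 + 12.07 t − ½(10) t² ⇒ 5.000 t² − 12.07 t − 41.0 = 0.
t = [12.07 + √(145.7 + 820.0)] / 10.00 = 4.315 s.
Horizontal: R = v_x · t = 47.70 × 4.315 = 206 m.

206 m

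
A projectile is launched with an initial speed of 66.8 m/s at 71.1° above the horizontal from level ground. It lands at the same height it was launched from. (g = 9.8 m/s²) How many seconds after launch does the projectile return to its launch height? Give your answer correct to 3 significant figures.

12.9 s

Vertical component: v_y = 66.8 sin 71.1° = 63.20 m/s.
For a projectile landing at launch height, time of flight is t = 2 v_y / g = 2 × 63.20 / 9.8 = 12.9 s.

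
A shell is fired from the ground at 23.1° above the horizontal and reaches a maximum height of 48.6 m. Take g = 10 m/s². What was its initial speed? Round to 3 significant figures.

79.5 m/s

At maximum height v_y = 0, so (v₀ sin θ)² = 2 g H.
v₀ sin 23.1° = √(2 × 10 × 48.6) = 31.18 m/s.
v₀ = 31.18 / sin 23.1° = 31.18 / 0.3923 = 79.5 m/s.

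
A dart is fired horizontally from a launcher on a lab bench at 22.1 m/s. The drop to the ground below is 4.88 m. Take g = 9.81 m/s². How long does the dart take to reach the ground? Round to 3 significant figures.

0.997 s

The horizontal speed doesn't affect the fall. With v_y0 = 0, h = ½ g t².
t = √(2 × 4.88 / 9.81) = √0.9949 = 0.997 s.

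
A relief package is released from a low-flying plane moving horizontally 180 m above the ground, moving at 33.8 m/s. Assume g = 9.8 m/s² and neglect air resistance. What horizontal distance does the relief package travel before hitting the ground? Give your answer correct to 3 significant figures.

205 m

Initial vertical velocity is zero, so the fall time comes from h = ½ g t²: t = √(2 × 180 / 9.8) = 6.061 s.
Horizontal motion is uniform at 33.8 m/s, so x = 33.8 × 6.061 = 205 m.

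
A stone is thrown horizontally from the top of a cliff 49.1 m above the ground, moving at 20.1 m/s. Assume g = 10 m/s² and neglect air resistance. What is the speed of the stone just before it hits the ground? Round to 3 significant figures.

37.2 m/s

Fall time: t = √(2 × 49.1 / 10) = 3.134 s.
At impact: v_x = 20.1 m/s (unchanged), v_y = g t = 10 × 3.134 = 31.34 m/s.
Speed = √(v_x² + v_y²) = √(404.0 + 982.2) = 37.2 m/s.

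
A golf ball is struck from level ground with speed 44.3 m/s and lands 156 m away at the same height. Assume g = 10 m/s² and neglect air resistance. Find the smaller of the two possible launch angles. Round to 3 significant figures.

Level-ground range: R = v₀² sin(2θ)/g ⇒ sin 2θ = R g / v₀² = 156×10/44.3² = 0.7949.
2θ = arcsin(0.7949) = 52.65° or 180° − 52.65° = 127.35°.
So θ = 26.3° or θ = 63.7°.

26.3°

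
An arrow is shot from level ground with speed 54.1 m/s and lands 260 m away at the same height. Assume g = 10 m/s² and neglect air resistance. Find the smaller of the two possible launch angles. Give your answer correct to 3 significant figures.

31.3°

Level-ground range: R = v₀² sin(2θ)/g ⇒ sin 2θ = R g / v₀² = 260×10/54.1² = 0.8883.
2θ = arcsin(0.8883) = 62.66° or 180° − 62.66° = 117.34°.
So θ = 31.3° or θ = 58.7°.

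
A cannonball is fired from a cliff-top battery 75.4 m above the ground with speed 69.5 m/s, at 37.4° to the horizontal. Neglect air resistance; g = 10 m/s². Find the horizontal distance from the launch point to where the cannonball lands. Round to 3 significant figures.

550 m

Components: v_x = 69.5 cos 37.4° = 55.21 m/s, v_y = 69.5 sin 37.4° = 42.21 m/s.
Vertical: 0 = 75.4 + 42.21 t − ½(10) t² ⇒ 5.000 t² − 42.21 t − 75.4 = 0.
t = [42.21 + √(1782 + 1508)] / 10.00 = 9.957 s.
Horizontal: R = v_x · t = 55.21 × 9.957 = 550 m.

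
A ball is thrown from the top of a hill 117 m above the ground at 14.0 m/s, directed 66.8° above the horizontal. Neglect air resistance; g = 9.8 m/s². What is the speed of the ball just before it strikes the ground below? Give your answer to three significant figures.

49.9 m/s

v_x = 14.0 cos 66.8° = 5.515 m/s is unchanged throughout.
For the vertical component, v_y² = v_y0² + 2 g h = (12.87)² + 2×9.8×117 = 2459, so |v_y| = 49.59 m/s.
Impact speed = √(v_x² + v_y²) = √(30.42 + 2459) = 49.9 m/s.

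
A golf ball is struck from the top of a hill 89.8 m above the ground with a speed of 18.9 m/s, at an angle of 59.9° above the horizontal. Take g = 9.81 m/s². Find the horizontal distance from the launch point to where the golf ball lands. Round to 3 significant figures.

Components: v_x = 18.9 cos 59.9° = 9.479 m/s, v_y = 18.9 sin 59.9° = 16.35 m/s.
Vertical: 0 = 89.8 + 16.35 t − ½(9.81) t² ⇒ 4.905 t² − 16.35 t − 89.8 = 0.
t = [16.35 + √(267.3 + 1762)] / 9.810 = 6.259 s.
Horizontal: R = v_x · t = 9.479 × 6.259 = 59.3 m.

59.3 m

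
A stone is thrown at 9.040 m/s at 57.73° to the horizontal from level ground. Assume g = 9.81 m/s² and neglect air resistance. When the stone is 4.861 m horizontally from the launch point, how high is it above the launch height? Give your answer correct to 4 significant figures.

v_x = 9.040 cos 57.73° = 4.8265 m/s, v_y0 = 9.040 sin 57.73° = 7.6437 m/s.
Time to reach x = 4.861 m: t = x / v_x = 4.861 / 4.8265 = 1.0071 s.
y = v_y0 t − ½ g t² = 7.6437×1.0071 − 4.905×1.0071² = 2.723 m.

2.723 m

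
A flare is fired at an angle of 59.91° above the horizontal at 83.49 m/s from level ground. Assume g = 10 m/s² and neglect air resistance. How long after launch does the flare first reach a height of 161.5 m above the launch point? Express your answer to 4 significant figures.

v_y0 = 83.49 sin 59.91° = 72.239 m/s.
Set y = v_y0 t − ½ g t² = 161.5: 5.000 t² − 72.239 t + 161.5 = 0.
t = [72.239 ± √(5218.5 − 3230.0)] / 10 = (72.239 ± 44.593) / 10, giving t = 2.765 s or t = 11.68 s.
The flare is on the way up at the first time, so t = 2.765 s.

2.765 s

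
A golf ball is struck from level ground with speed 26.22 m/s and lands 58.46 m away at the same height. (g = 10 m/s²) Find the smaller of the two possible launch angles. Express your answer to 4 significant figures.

Level-ground range: R = v₀² sin(2θ)/g ⇒ sin 2θ = R g / v₀² = 58.46×10/26.22² = 0.8503.
2θ = arcsin(0.8503) = 58.244° or 180° − 58.244° = 121.756°.
So θ = 29.12° or θ = 60.88°.

29.12°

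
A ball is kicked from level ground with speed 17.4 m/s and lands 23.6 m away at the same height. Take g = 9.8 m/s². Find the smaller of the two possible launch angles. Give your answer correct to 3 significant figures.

Level-ground range: R = v₀² sin(2θ)/g ⇒ sin 2θ = R g / v₀² = 23.6×9.8/17.4² = 0.7639.
2θ = arcsin(0.7639) = 49.81° or 180° − 49.81° = 130.19°.
So θ = 24.9° or θ = 65.1°.

24.9°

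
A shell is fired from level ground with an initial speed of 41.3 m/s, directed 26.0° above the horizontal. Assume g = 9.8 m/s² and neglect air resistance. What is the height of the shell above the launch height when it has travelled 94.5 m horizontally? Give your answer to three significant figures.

v_x = 41.3 cos 26.0° = 37.12 m/s, v_y0 = 41.3 sin 26.0° = 18.10 m/s.
Time to reach x = 94.5 m: t = x / v_x = 94.5 / 37.12 = 2.546 s.
y = v_y0 t − ½ g t² = 18.10×2.546 − 4.900×2.546² = 14.3 m.

14.3 m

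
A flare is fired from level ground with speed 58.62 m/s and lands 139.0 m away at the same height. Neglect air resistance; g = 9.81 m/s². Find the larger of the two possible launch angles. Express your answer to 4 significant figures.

Level-ground range: R = v₀² sin(2θ)/g ⇒ sin 2θ = R g / v₀² = 139.0×9.81/58.62² = 0.3968.
2θ = arcsin(0.3968) = 23.378° or 180° − 23.378° = 156.622°.
So θ = 11.69° or θ = 78.31°.

78.31°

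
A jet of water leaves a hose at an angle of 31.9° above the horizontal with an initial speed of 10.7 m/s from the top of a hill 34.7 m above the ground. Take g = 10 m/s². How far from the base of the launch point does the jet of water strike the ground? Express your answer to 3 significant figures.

Components: v_x = 10.7 cos 31.9° = 9.084 m/s, v_y = 10.7 sin 31.9° = 5.654 m/s.
Vertical: 0 = 34.7 + 5.654 t − ½(10) t² ⇒ 5.000 t² − 5.654 t − 34.7 = 0.
t = [5.654 + √(31.97 + 694.0)] / 10.00 = 3.260 s.
Horizontal: R = v_x · t = 9.084 × 3.260 = 29.6 m.

29.6 m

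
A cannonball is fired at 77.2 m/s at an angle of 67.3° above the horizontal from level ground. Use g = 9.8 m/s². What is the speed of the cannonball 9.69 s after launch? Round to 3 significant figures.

38.1 m/s

v_x = 77.2 cos 67.3° = 29.79 m/s (constant).
v_y(t) = 77.2 sin 67.3° − g t = 71.22 − 9.8 × 9.69 = -23.74 m/s.
Speed = √(v_x² + v_y²) = √(887.4 + 563.6) = 38.1 m/s.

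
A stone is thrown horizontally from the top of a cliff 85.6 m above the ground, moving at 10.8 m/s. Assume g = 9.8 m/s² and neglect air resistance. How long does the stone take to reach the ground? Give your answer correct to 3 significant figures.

4.18 s

The horizontal speed doesn't affect the fall. With v_y0 = 0, h = ½ g t².
t = √(2 × 85.6 / 9.8) = √17.47 = 4.18 s.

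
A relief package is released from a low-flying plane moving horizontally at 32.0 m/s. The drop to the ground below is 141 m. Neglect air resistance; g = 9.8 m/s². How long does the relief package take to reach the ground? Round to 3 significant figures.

The horizontal speed doesn't affect the fall. With v_y0 = 0, h = ½ g t².
t = √(2 × 141 / 9.8) = √28.78 = 5.36 s.

5.36 s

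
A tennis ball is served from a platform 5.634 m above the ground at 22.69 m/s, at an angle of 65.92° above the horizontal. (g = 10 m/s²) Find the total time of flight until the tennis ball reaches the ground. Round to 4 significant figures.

4.399 s

Vertical component: v_y = 22.69 sin 65.92° = 20.715 m/s.
Taking up as positive with launch at y = 5.634 m, landing at y = 0: 0 = 5.634 + 20.715 t − ½(10) t².
Solving 5.000 t² − 20.715 t − 5.634 = 0 gives t = [20.715 + √(20.715² + 4·5.000·5.634)] / 10.00 = 4.399 s.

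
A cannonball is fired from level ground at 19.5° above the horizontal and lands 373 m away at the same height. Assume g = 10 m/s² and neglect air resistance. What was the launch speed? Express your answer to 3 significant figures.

On level ground, R = v₀² sin(2θ) / g, so v₀ = √(R g / sin 2θ).
sin(2 × 19.5°) = 0.6293.
v₀ = √(373 × 10 / 0.6293) = √5927 = 77.0 m/s.

77.0 m/s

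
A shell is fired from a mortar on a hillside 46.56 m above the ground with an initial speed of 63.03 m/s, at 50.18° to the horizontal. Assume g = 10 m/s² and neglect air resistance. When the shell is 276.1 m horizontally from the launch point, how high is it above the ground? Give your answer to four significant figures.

v_x = 63.03 cos 50.18° = 40.363 m/s, v_y0 = 63.03 sin 50.18° = 48.411 m/s.
Time to reach x = 276.1 m: t = x / v_x = 276.1 / 40.363 = 6.8404 s.
y = 46.56 + v_y0 t − ½ g t² = 46.56 + 48.411×6.8404 − 5.000×6.8404² = 143.8 m.

143.8 m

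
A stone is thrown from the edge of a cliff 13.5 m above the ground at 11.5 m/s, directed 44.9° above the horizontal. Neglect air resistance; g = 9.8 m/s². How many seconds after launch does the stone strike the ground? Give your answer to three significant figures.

Vertical component: v_y = 11.5 sin 44.9° = 8.118 m/s.
Taking up as positive with launch at y = 13.5 m, landing at y = 0: 0 = 13.5 + 8.118 t − ½(9.8) t².
Solving 4.900 t² − 8.118 t − 13.5 = 0 gives t = [8.118 + √(8.118² + 4·4.900·13.5)] / 9.800 = 2.68 s.

2.68 s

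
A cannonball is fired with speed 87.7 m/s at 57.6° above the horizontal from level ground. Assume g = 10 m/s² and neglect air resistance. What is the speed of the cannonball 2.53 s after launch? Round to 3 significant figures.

v_x = 87.7 cos 57.6° = 46.99 m/s (constant).
v_y(t) = 87.7 sin 57.6° − g t = 74.05 − 10 × 2.53 = 48.75 m/s.
Speed = √(v_x² + v_y²) = √(2208 + 2377) = 67.7 m/s.

67.7 m/s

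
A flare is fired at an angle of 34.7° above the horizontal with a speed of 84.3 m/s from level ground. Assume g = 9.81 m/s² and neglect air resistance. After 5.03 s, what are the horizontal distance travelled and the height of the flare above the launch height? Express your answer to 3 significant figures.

x = 349 m, y = 117 m

v_x = 84.3 cos 34.7° = 69.31 m/s; v_y0 = 84.3 sin 34.7° = 47.99 m/s.
x = v_x t = 69.31 × 5.03 = 349 m.
y = v_y0 t − ½ g t² = 47.99×5.03 − 4.905×5.03² = 117 m.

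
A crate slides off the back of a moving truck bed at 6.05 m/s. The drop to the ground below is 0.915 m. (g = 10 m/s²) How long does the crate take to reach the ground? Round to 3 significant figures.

The horizontal speed doesn't affect the fall. With v_y0 = 0, h = ½ g t².
t = √(2 × 0.915 / 10) = √0.1830 = 0.428 s.

0.428 s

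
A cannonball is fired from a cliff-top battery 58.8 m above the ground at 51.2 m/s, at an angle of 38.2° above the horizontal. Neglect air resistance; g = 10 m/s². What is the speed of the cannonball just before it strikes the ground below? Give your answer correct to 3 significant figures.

v_x = 51.2 cos 38.2° = 40.24 m/s is unchanged throughout.
For the vertical component, v_y² = v_y0² + 2 g h = (31.66)² + 2×10×58.8 = 2178, so |v_y| = 46.67 m/s.
Impact speed = √(v_x² + v_y²) = √(1619 + 2178) = 61.6 m/s.

61.6 m/s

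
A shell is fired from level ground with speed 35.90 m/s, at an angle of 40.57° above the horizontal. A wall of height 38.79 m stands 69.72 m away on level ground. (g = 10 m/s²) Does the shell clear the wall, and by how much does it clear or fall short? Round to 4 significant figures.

v_x = 35.90 cos 40.57° = 27.270 m/s; v_y0 = 35.90 sin 40.57° = 23.349 m/s.
Time to reach the wall: t = 69.72 / 27.270 = 2.5567 s.
Height at that point: y = 23.349×2.5567 − 5.000×2.5567² = 27.013 m.
That is 38.79 − 27.013 = 11.78 m below the top of the wall, so the shell does not clear it.

No — it falls 11.78 m short of clearing the wall.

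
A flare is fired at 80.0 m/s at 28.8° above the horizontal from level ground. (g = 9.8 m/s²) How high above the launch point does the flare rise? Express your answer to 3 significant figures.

75.8 m

Vertical component of launch velocity: v_y = 80.0 sin 28.8° = 38.54 m/s.
At the highest point the vertical velocity is zero, so v_y² = 2 g h_max.
h_max = (38.54)² / (2 × 9.8) = 1485 / 19.60 = 75.8 m.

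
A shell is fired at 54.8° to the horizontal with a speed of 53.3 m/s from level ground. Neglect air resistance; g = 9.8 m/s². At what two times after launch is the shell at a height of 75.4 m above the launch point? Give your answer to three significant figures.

2.36 s and 6.53 s

v_y0 = 53.3 sin 54.8° = 43.55 m/s.
Set y = v_y0 t − ½ g t² = 75.4: 4.900 t² − 43.55 t + 75.4 = 0.
t = [43.55 ± √(1897 − 1478)] / 9.8 = (43.55 ± 20.47) / 9.8, giving t = 2.36 s or t = 6.53 s.
So the shell is at 75.4 m at t = 2.36 s (rising) and t = 6.53 s (falling).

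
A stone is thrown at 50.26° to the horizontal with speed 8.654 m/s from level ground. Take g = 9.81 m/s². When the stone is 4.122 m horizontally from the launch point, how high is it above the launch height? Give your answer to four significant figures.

2.235 m

v_x = 8.654 cos 50.26° = 5.5325 m/s, v_y0 = 8.654 sin 50.26° = 6.6545 m/s.
Time to reach x = 4.122 m: t = x / v_x = 4.122 / 5.5325 = 0.74505 s.
y = v_y0 t − ½ g t² = 6.6545×0.74505 − 4.905×0.74505² = 2.235 m.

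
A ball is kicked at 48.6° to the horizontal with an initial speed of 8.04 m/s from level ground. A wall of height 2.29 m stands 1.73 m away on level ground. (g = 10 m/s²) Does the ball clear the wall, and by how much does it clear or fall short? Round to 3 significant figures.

No — it falls 0.857 m short of clearing the wall.

v_x = 8.04 cos 48.6° = 5.317 m/s; v_y0 = 8.04 sin 48.6° = 6.031 m/s.
Time to reach the wall: t = 1.73 / 5.317 = 0.3254 s.
Height at that point: y = 6.031×0.3254 − 5.000×0.3254² = 1.433 m.
That is 2.29 − 1.433 = 0.857 m below the top of the wall, so the ball does not clear it.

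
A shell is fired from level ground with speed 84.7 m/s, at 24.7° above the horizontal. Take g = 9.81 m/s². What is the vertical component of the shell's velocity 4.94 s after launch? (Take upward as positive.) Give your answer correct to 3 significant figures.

-13.1 m/s

Initial vertical component: v_y0 = 84.7 sin 24.7° = 35.39 m/s.
v_y(t) = v_y0 − g t = 35.39 − 9.81 × 4.94 = -13.1 m/s.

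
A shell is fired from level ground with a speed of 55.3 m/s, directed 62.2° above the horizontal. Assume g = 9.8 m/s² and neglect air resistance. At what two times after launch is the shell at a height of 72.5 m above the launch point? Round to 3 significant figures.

1.81 s and 8.17 s

v_y0 = 55.3 sin 62.2° = 48.92 m/s.
Set y = v_y0 t − ½ g t² = 72.5: 4.900 t² − 48.92 t + 72.5 = 0.
t = [48.92 ± √(2393 − 1421)] / 9.8 = (48.92 ± 31.18) / 9.8, giving t = 1.81 s or t = 8.17 s.
So the shell is at 72.5 m at t = 1.81 s (rising) and t = 8.17 s (falling).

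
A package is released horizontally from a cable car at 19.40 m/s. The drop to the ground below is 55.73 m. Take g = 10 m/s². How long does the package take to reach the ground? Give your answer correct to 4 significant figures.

The horizontal speed doesn't affect the fall. With v_y0 = 0, h = ½ g t².
t = √(2 × 55.73 / 10) = √11.146 = 3.339 s.

3.339 s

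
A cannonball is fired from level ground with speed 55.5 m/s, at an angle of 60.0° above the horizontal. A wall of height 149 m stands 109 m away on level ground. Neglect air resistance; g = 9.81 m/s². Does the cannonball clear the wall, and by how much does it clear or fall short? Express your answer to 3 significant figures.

v_x = 55.5 cos 60.0° = 27.75 m/s; v_y0 = 55.5 sin 60.0° = 48.06 m/s.
Time to reach the wall: t = 109 / 27.75 = 3.928 s.
Height at that point: y = 48.06×3.928 − 4.905×3.928² = 113.1 m.
That is 149 − 113.1 = 35.9 m below the top of the wall, so the cannonball does not clear it.

No — it falls 35.9 m short of clearing the wall.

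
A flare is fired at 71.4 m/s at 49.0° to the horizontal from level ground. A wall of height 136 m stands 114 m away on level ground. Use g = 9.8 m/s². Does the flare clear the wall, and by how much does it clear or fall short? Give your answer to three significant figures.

No — it falls 33.9 m short of clearing the wall.

v_x = 71.4 cos 49.0° = 46.84 m/s; v_y0 = 71.4 sin 49.0° = 53.89 m/s.
Time to reach the wall: t = 114 / 46.84 = 2.434 s.
Height at that point: y = 53.89×2.434 − 4.900×2.434² = 102.1 m.
That is 136 − 102.1 = 33.9 m below the top of the wall, so the flare does not clear it.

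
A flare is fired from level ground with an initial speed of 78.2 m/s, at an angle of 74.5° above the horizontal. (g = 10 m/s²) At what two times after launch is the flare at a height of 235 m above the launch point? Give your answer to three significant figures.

4.41 s and 10.7 s

v_y0 = 78.2 sin 74.5° = 75.36 m/s.
Set y = v_y0 t − ½ g t² = 235: 5.000 t² − 75.36 t + 235 = 0.
t = [75.36 ± √(5679 − 4700)] / 10 = (75.36 ± 31.29) / 10, giving t = 4.41 s or t = 10.7 s.
So the flare is at 235 m at t = 4.41 s (rising) and t = 10.7 s (falling).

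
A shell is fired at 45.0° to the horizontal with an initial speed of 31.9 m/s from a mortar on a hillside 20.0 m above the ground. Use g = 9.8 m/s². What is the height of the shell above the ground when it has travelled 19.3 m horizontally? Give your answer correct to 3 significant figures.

v_x = 31.9 cos 45.0° = 22.56 m/s, v_y0 = 31.9 sin 45.0° = 22.56 m/s.
Time to reach x = 19.3 m: t = x / v_x = 19.3 / 22.56 = 0.8555 s.
y = 20.0 + v_y0 t − ½ g t² = 20.0 + 22.56×0.8555 − 4.900×0.8555² = 35.7 m.

35.7 m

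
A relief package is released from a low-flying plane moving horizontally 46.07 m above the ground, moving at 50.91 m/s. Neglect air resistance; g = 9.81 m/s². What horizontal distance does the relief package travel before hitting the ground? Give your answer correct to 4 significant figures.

Initial vertical velocity is zero, so the fall time comes from h = ½ g t²: t = √(2 × 46.07 / 9.81) = 3.0647 s.
Horizontal motion is uniform at 50.91 m/s, so x = 50.91 × 3.0647 = 156.0 m.

156.0 m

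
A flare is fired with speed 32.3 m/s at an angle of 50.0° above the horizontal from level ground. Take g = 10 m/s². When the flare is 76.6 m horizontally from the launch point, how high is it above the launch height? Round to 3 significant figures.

v_x = 32.3 cos 50.0° = 20.76 m/s, v_y0 = 32.3 sin 50.0° = 24.74 m/s.
Time to reach x = 76.6 m: t = x / v_x = 76.6 / 20.76 = 3.690 s.
y = v_y0 t − ½ g t² = 24.74×3.690 − 5.000×3.690² = 23.2 m.

23.2 m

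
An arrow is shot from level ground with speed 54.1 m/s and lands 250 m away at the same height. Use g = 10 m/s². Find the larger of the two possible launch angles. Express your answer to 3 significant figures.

Level-ground range: R = v₀² sin(2θ)/g ⇒ sin 2θ = R g / v₀² = 250×10/54.1² = 0.8542.
2θ = arcsin(0.8542) = 58.67° or 180° − 58.67° = 121.33°.
So θ = 29.3° or θ = 60.7°.

60.7°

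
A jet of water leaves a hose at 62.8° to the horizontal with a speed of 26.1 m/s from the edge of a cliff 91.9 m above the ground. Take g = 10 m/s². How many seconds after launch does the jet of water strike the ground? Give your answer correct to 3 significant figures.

Vertical component: v_y = 26.1 sin 62.8° = 23.21 m/s.
Taking up as positive with launch at y = 91.9 m, landing at y = 0: 0 = 91.9 + 23.21 t − ½(10) t².
Solving 5.000 t² − 23.21 t − 91.9 = 0 gives t = [23.21 + √(23.21² + 4·5.000·91.9)] / 10.00 = 7.20 s.

7.20 s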